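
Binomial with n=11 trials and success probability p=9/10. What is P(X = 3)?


P(X=3) = C(11,3) * p^3 * (1-p)^8
= 165 * 729/1000 * 1/100000000
= 24057/20000000000

24057/20000000000


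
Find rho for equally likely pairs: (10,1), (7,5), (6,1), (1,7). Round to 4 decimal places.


Cov(X,Y) = -6.5000, Var(X) = 10.5000, Var(Y) = 6.7500
rho = Cov/(sqrt(VarX)*sqrt(VarY)) = -0.7721

-0.7721


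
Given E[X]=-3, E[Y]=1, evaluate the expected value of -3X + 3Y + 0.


E[-3X + 3Y + 0] = -3*E[X] + 3*E[Y] + 0
= (-3)*(-3) + (3)*(1) + (0)
= 9 + 3 + 0 = 12

12


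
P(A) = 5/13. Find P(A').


P(A') = 1 - P(A) = 1 - 5/13 = 8/13

8/13


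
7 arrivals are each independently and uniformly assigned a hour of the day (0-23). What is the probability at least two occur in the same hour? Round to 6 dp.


P(all different) = prod((24-i)/24 for i=0..6) = 0.380328
P(at least one match) = 1 - 0.380328 = 0.619672

0.619672


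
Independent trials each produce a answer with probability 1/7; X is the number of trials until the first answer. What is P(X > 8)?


P(X > 8) = P(first 8 trials all fail) = (1-p)^8 = (6/7)^8 = 1679616/5764801

1679616/5764801


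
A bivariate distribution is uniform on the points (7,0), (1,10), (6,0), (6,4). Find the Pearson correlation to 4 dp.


Cov(X,Y) = -9.0000, Var(X) = 5.5000, Var(Y) = 16.7500
rho = Cov/(sqrt(VarX)*sqrt(VarY)) = -0.9377

-0.9377


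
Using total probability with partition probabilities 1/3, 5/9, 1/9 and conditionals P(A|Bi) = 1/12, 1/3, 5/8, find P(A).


P(A) = P(A|B1)P(B1) + P(A|B2)P(B2) + P(A|B3)P(B3)
= 1/12*1/3 + 1/3*5/9 + 5/8*1/9
= 1/36 + 5/27 + 5/72 = 61/216

61/216


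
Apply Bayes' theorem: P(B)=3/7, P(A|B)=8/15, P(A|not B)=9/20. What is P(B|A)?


P(A) = P(A|B)P(B) + P(A|B')P(B') = 8/15*3/7 + 9/20*4/7 = 17/35
P(B|A) = P(A|B)P(B)/P(A) = (8/35)/(17/35) = 8/17

8/17


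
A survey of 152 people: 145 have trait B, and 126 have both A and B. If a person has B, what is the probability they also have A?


P(A|B) = P(A∩B)/P(B) = (126/152)/(145/152) = 126/145

126/145


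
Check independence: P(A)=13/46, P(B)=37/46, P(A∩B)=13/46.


P(A)*P(B) = 13/46*37/46 = 481/2116
P(A∩B) = 13/46 != 481/2116, so not independent

No, A and B are not independent


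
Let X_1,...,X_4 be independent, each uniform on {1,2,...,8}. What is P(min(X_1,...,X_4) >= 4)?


P(min >= 4) = P(all X_i >= 4) = (P(X_1 >= 4))^4
= (5/8)^4 = 625/4096

625/4096


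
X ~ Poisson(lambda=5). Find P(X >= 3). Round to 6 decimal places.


P(X>=3) = 1 - P(X<=2) = 1 - (e^(-5)*5^0/0! + e^(-5)*5^1/1! + e^(-5)*5^2/2!)
≈ 1 - (0.0067379470 + 0.0336897350 + 0.0842243375)
= 1 - 0.1246520195 = 0.8753479805
≈ 0.875348

0.875348


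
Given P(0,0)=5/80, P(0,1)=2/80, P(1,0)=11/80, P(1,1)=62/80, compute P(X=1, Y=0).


Read from table: P(X=1, Y=0) = 11/80

11/80


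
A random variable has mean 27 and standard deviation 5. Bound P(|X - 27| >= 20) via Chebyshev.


k = 20/5 = 4
Chebyshev: P(|X-mu| >= k*sigma) <= 1/k^2 = 1/4^2 = 1/16

1/16


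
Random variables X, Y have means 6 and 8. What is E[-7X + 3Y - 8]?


E[-7X + 3Y - 8] = -7*E[X] + 3*E[Y] - 8
= (-7)*(6) + (3)*(8) + (-8)
= -42 + 24 - 8 = -26

-26


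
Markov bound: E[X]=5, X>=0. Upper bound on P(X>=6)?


Markov: P(X >= a) <= E[X]/a
P(X >= 6) <= 5/6

5/6


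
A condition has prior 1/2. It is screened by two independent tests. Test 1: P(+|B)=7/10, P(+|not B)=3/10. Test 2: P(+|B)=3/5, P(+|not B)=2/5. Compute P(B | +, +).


After test 1: P(+) = 7/10*1/2 + 3/10*1/2 = 1/2
P(B|+) = (7/20)/(1/2) = 7/10
After test 2 (use post1 as new prior): P(+) = 3/5*7/10 + 2/5*3/10 = 27/50
P(B|+,+) = (21/50)/(27/50) = 7/9

7/9


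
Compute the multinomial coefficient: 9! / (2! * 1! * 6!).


9! = 362880
Denominator: 2!=2 * 1!=1 * 6!=720
Coefficient = 362880 / 1440 = 252

252


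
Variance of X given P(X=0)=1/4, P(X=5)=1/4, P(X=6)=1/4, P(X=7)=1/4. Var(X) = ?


E[X] = 9/2, E[X^2] = 55/2
Var(X) = E[X^2] - (E[X])^2 = 55/2 - (9/2)^2 = 29/4

29/4


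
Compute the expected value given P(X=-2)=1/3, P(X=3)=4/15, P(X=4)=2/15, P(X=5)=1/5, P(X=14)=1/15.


E[X] = sum(x * P(x))
= -2*1/3 + 3*4/15 + 4*2/15 + 5*1/5 + 14*1/15
= 13/5

13/5


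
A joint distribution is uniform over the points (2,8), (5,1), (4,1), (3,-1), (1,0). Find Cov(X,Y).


E[X]=3, E[Y]=9/5, E[XY]=22/5
Cov(X,Y) = E[XY] - E[X]E[Y] = 22/5 - 3*9/5 = -1

-1


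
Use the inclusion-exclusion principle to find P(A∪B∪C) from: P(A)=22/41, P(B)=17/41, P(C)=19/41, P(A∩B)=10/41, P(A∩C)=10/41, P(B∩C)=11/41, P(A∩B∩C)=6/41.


P(A∪B∪C) = P(A)+P(B)+P(C) - P(AB)-P(AC)-P(BC) + P(ABC)
= 22/41+17/41+19/41 - 10/41-10/41-11/41 + 6/41
= 33/41

33/41


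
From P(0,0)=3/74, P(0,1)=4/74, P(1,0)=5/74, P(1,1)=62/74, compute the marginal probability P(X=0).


P(X=0) = P(0,0)+P(0,1) = 3/74 + 4/74 = 7/74

7/74


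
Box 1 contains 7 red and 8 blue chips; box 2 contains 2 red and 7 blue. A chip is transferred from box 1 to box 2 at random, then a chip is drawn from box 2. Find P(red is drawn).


P(transfer red) = 7/15; P(transfer blue) = 8/15
If red transferred: Urn II has 3 red of 10, so P(red|red moved) = 3/10
If blue transferred: Urn II has 2 red of 10, so P(red|blue moved) = 1/5
By total probability: P(red) = 7/15*3/10 + 8/15*1/5 = 37/150

37/150


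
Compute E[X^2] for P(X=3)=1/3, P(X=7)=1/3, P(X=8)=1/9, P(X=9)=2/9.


E[X^2] = sum(g(x)*P(x))
= 9*1/3 + 49*1/3 + 64*1/9 + 81*2/9
= 400/9

400/9


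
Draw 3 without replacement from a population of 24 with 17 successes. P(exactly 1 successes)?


P(X=1) = C(17,1)*C(7,2) / C(24,3)
= 17*21 / 2024
= 357/2024

357/2024


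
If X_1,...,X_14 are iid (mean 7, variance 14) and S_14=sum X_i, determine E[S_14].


E[S_n] = n*E[X_1] = 14*7 = 98

98


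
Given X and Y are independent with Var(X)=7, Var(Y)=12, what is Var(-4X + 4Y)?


Independence => Cov(X,Y)=0
Var(-4X + 4Y) = (-4)^2*Var(X) + 4^2*Var(Y)
= 16*7 + 16*12 = 304

304


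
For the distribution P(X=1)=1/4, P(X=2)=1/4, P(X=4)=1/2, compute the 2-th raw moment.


E[X^2] = sum(x^2 * P(x))
= 1*1/4 + 4*1/4 + 16*1/2
= 37/4

37/4


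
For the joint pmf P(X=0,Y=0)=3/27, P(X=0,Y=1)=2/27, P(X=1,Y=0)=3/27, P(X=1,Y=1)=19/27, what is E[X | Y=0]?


P(Y=0) = 6/27
E[X|Y=0] = (0*3 + 1*3)/6 = 3/6 = 1/2

1/2


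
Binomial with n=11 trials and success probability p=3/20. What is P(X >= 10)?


P(X>=10) = P(X=10) + P(X=11)
= 11042163/204800000000000 + 177147/204800000000000
= 1121931/20480000000000

1121931/20480000000000


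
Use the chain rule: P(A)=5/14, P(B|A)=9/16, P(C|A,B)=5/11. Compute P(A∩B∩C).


P(A∩B∩C) = P(A) * P(B|A) * P(C|A∩B)
= 5/14 * 9/16 * 5/11
= 45/224 * 5/11 = 225/2464

225/2464


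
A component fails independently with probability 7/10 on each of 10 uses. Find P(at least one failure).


P(at least one) = 1 - P(none)
P(none) = (1 - 7/10)^10 = (3/10)^10 = 59049/10000000000
P(at least one) = 1 - 59049/10000000000 = 9999940951/10000000000

9999940951/10000000000


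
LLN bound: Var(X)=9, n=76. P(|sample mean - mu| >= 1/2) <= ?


Var(Xbar) = Var(X)/n = 9/76
Chebyshev: P(|Xbar-mu| >= 1/2) <= Var(Xbar)/(1/2)^2 = (9/76)/(1/4) = 9/19

9/19


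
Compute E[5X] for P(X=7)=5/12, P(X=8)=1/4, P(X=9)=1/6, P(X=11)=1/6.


E[5X] = sum(g(x)*P(x))
= 35*5/12 + 40*1/4 + 45*1/6 + 55*1/6
= 165/4

165/4


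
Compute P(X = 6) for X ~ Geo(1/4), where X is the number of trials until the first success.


P(X=6) = (1-p)^5 * p = (3/4)^5 * 1/4
= 243/1024 * 1/4 = 243/4096

243/4096


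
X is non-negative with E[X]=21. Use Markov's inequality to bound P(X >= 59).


Markov: P(X >= a) <= E[X]/a
P(X >= 59) <= 21/59

21/59


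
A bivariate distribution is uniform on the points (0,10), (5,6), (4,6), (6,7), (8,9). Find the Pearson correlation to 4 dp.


Cov(X,Y) = -1.3600, Var(X) = 7.0400, Var(Y) = 2.6400
rho = Cov/(sqrt(VarX)*sqrt(VarY)) = -0.3155

-0.3155


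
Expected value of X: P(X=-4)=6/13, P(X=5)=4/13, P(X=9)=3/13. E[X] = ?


E[X] = sum(x * P(x))
= -4*6/13 + 5*4/13 + 9*3/13
= 23/13

23/13


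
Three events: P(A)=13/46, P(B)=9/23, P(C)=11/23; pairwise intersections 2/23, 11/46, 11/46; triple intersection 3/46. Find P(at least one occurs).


P(A∪B∪C) = P(A)+P(B)+P(C) - P(AB)-P(AC)-P(BC) + P(ABC)
= 13/46+9/23+11/23 - 2/23-11/46-11/46 + 3/46
= 15/23

15/23


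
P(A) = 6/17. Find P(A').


P(A') = 1 - P(A) = 1 - 6/17 = 11/17

11/17


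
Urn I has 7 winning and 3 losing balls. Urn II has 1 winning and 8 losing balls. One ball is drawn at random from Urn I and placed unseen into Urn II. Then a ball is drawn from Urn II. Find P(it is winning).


P(transfer winning) = 7/10; P(transfer losing) = 3/10
If winning transferred: Urn II has 2 winning of 10, so P(winning|winning moved) = 1/5
If losing transferred: Urn II has 1 winning of 10, so P(winning|losing moved) = 1/10
By total probability: P(winning) = 7/10*1/5 + 3/10*1/10 = 17/100

17/100


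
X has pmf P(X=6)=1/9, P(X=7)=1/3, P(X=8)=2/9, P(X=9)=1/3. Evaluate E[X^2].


E[X^2] = sum(x^2 * P(x))
= 36*1/9 + 49*1/3 + 64*2/9 + 81*1/3
= 554/9

554/9


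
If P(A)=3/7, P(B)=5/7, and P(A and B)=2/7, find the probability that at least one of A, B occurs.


P(A∪B) = P(A) + P(B) - P(A∩B)
= 3/7 + 5/7 - 2/7 = 6/7

6/7


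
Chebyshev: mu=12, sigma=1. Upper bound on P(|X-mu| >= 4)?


k = 4/1 = 4
Chebyshev: P(|X-mu| >= k*sigma) <= 1/k^2 = 1/4^2 = 1/16

1/16


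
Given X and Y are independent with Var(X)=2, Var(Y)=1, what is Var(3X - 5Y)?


Independence => Cov(X,Y)=0
Var(3X - 5Y) = 3^2*Var(X) + (-5)^2*Var(Y)
= 9*2 + 25*1 = 43

43


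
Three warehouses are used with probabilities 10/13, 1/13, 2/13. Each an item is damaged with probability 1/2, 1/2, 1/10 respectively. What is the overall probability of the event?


P(A) = P(A|B1)P(B1) + P(A|B2)P(B2) + P(A|B3)P(B3)
= 1/2*10/13 + 1/2*1/13 + 1/10*2/13
= 5/13 + 1/26 + 1/65 = 57/130

57/130


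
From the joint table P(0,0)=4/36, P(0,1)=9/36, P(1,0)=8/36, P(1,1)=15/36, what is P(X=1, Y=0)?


Read from table: P(X=1, Y=0) = 8/36 = 2/9

2/9


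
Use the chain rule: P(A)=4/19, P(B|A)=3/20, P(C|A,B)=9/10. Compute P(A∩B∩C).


P(A∩B∩C) = P(A) * P(B|A) * P(C|A∩B)
= 4/19 * 3/20 * 9/10
= 3/95 * 9/10 = 27/950

27/950


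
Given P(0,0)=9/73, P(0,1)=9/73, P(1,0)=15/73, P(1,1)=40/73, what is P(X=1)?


P(X=1) = P(1,0)+P(1,1) = 15/73 + 40/73 = 55/73

55/73


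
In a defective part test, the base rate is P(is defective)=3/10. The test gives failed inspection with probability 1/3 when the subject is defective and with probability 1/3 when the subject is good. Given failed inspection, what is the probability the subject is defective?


P(A) = P(A|B)P(B) + P(A|B')P(B') = 1/3*3/10 + 1/3*7/10 = 1/3
P(B|A) = P(A|B)P(B)/P(A) = (1/10)/(1/3) = 3/10

3/10


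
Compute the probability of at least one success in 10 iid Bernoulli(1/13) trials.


P(at least one) = 1 - P(none)
P(none) = (1 - 1/13)^10 = (12/13)^10 = 61917364224/137858491849
P(at least one) = 1 - 61917364224/137858491849 = 75941127625/137858491849

75941127625/137858491849


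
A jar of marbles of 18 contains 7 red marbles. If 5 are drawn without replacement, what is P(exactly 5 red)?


P(X=5) = C(7,5)*C(11,0) / C(18,5)
= 21*1 / 8568
= 21/8568 = 1/408

1/408


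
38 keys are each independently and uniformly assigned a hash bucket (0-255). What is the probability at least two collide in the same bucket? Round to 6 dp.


P(all different) = prod((256-i)/256 for i=0..37) = 0.055523
P(at least one match) = 1 - 0.055523 = 0.944477

0.944477


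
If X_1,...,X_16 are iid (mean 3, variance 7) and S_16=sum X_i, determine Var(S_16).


By independence, Var(S_n) = n*Var(X_1) = 16*7 = 112

112


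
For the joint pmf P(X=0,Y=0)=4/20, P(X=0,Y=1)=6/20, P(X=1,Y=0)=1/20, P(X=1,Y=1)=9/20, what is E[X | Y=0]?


P(Y=0) = 5/20
E[X|Y=0] = (0*4 + 1*1)/5 = 1/5

1/5


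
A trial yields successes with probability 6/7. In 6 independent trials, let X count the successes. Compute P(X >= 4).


P(X>=4) = P(X=4) + P(X=5) + P(X=6)
= 19440/117649 + 46656/117649 + 46656/117649
= 112752/117649

112752/117649


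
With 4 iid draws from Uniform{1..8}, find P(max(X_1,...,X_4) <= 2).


P(max <= 2) = P(all X_i <= 2) = (P(X_1 <= 2))^4
= (2/8)^4 = (1/4)^4 = 1/256

1/256


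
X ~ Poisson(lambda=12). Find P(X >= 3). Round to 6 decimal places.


P(X>=3) = 1 - P(X<=2) = 1 - (e^(-12)*12^0/0! + e^(-12)*12^1/1! + e^(-12)*12^2/2!)
≈ 1 - (0.0000061442 + 0.0000737305 + 0.0004423833)
= 1 - 0.0005222580 = 0.9994777420
≈ 0.999478

0.999478


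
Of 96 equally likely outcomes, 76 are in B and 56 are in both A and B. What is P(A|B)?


P(A|B) = P(A∩B)/P(B) = (56/96)/(76/96) = 56/76 = 14/19

14/19


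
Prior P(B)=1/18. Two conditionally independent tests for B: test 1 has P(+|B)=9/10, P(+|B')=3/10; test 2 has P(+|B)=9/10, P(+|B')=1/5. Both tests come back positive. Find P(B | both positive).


After test 1: P(+) = 9/10*1/18 + 3/10*17/18 = 1/3
P(B|+) = (1/20)/(1/3) = 3/20
After test 2 (use post1 as new prior): P(+) = 9/10*3/20 + 1/5*17/20 = 61/200
P(B|+,+) = (27/200)/(61/200) = 27/61

27/61


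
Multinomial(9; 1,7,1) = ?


9! = 362880
Denominator: 1!=1 * 7!=5040 * 1!=1
Coefficient = 362880 / 5040 = 72

72


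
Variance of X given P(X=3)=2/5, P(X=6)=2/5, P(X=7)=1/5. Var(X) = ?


E[X] = 5, E[X^2] = 139/5
Var(X) = E[X^2] - (E[X])^2 = 139/5 - (5)^2 = 14/5

14/5


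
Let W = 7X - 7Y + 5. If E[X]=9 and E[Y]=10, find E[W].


E[7X - 7Y + 5] = 7*E[X] - 7*E[Y] + 5
= (7)*(9) + (-7)*(10) + (5)
= 63 - 70 + 5 = -2

-2


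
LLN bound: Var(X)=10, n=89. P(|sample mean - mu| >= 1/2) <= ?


Var(Xbar) = Var(X)/n = 10/89
Chebyshev: P(|Xbar-mu| >= 1/2) <= Var(Xbar)/(1/2)^2 = (10/89)/(1/4) = 40/89

40/89


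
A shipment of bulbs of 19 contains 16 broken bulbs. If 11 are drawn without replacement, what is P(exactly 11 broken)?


P(X=11) = C(16,11)*C(3,0) / C(19,11)
= 4368*1 / 75582
= 4368/75582 = 56/969

56/969


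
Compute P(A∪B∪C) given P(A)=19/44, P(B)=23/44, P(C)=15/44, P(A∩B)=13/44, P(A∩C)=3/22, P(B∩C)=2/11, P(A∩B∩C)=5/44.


P(A∪B∪C) = P(A)+P(B)+P(C) - P(AB)-P(AC)-P(BC) + P(ABC)
= 19/44+23/44+15/44 - 13/44-3/22-2/11 + 5/44
= 35/44

35/44


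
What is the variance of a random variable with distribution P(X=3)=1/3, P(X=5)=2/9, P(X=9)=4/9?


E[X] = 55/9, E[X^2] = 401/9
Var(X) = E[X^2] - (E[X])^2 = 401/9 - (55/9)^2 = 584/81

584/81


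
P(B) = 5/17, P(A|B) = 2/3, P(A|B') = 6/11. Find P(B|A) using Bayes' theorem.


P(A) = P(A|B)P(B) + P(A|B')P(B') = 2/3*5/17 + 6/11*12/17 = 326/561
P(B|A) = P(A|B)P(B)/P(A) = (10/51)/(326/561) = 55/163

55/163


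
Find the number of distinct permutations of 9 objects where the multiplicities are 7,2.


9! = 362880
Denominator: 7!=5040 * 2!=2
Coefficient = 362880 / 10080 = 36

36


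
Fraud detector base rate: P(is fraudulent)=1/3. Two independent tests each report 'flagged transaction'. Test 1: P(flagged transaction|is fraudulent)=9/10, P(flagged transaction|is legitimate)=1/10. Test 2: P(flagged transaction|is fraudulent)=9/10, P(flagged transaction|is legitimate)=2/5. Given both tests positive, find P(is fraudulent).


After test 1: P(+) = 9/10*1/3 + 1/10*2/3 = 11/30
P(B|+) = (3/10)/(11/30) = 9/11
After test 2 (use post1 as new prior): P(+) = 9/10*9/11 + 2/5*2/11 = 89/110
P(B|+,+) = (81/110)/(89/110) = 81/89

81/89


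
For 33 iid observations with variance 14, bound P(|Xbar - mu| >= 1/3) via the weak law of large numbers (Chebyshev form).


Var(Xbar) = Var(X)/n = 14/33
Chebyshev: P(|Xbar-mu| >= 1/3) <= Var(Xbar)/(1/3)^2 = (14/33)/(1/9) = 42/11
Bound exceeds 1, so trivial bound: 1

1


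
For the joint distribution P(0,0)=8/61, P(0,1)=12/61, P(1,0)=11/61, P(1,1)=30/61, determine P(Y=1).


P(Y=1) = P(0,1)+P(1,1) = 12/61 + 30/61 = 42/61

42/61


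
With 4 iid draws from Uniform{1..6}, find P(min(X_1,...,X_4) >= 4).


P(min >= 4) = P(all X_i >= 4) = (P(X_1 >= 4))^4
= (3/6)^4 = (1/2)^4 = 1/16

1/16


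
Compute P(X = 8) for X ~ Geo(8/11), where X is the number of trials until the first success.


P(X=8) = (1-p)^7 * p = (3/11)^7 * 8/11
= 2187/19487171 * 8/11 = 17496/214358881

17496/214358881


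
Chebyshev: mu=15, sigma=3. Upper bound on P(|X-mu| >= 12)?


k = 12/3 = 4
Chebyshev: P(|X-mu| >= k*sigma) <= 1/k^2 = 1/4^2 = 1/16

1/16


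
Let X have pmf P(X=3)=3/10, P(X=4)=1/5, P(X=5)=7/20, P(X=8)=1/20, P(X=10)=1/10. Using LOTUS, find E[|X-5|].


E[|X-5|] = sum(g(x)*P(x))
= 2*3/10 + 1*1/5 + 0*7/20 + 3*1/20 + 5*1/10
= 29/20

29/20


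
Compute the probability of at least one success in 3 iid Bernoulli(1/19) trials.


P(at least one) = 1 - P(none)
P(none) = (1 - 1/19)^3 = (18/19)^3 = 5832/6859
P(at least one) = 1 - 5832/6859 = 1027/6859

1027/6859


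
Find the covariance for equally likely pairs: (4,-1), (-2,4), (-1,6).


E[X]=1/3, E[Y]=3, E[XY]=-6
Cov(X,Y) = E[XY] - E[X]E[Y] = -6 - 1/3*3 = -7

-7


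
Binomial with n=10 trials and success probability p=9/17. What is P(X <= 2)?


P(X<=2) = P(X=0) + P(X=1) + P(X=2)
= 1073741824/2015993900449 + 12079595520/2015993900449 + 61152952320/2015993900449
= 74306289664/2015993900449

74306289664/2015993900449


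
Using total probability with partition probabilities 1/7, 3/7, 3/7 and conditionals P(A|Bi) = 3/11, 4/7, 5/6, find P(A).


P(A) = P(A|B1)P(B1) + P(A|B2)P(B2) + P(A|B3)P(B3)
= 3/11*1/7 + 4/7*3/7 + 5/6*3/7
= 3/77 + 12/49 + 5/14 = 691/1078

691/1078


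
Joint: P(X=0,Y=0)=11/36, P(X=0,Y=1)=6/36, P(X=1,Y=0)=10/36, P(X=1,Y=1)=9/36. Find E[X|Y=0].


P(Y=0) = 21/36
E[X|Y=0] = (0*11 + 1*10)/21 = 10/21

10/21


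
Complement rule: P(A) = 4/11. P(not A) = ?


P(A') = 1 - P(A) = 1 - 4/11 = 7/11

7/11


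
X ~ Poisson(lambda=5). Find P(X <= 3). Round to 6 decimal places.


P(X<=3) = e^(-5)*5^0/0! + e^(-5)*5^1/1! + e^(-5)*5^2/2! + e^(-5)*5^3/3!
≈ 0.0067379470 + 0.0336897350 + 0.0842243375 + 0.1403738958
= 0.2650259153
≈ 0.265026

0.265026


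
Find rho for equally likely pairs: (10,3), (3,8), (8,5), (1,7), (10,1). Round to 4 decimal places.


Cov(X,Y) = -8.5200, Var(X) = 13.8400, Var(Y) = 6.5600
rho = Cov/(sqrt(VarX)*sqrt(VarY)) = -0.8942

-0.8942


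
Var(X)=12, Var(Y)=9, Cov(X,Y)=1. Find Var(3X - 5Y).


Var(3X - 5Y) = 3^2*Var(X) + (-5)^2*Var(Y) + 2*3*(-5)*Cov(X,Y)
= 9*12 + 25*9 - 30*1
= 108 + 225 - 30 = 303

303


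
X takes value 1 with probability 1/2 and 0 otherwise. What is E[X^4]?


For Bernoulli: X in {0,1}
E[X^4] = 0^4*(1-1/2) + 1^4*1/2 = 1/2

1/2


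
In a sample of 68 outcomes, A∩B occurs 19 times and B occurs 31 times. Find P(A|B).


P(A|B) = P(A∩B)/P(B) = (19/68)/(31/68) = 19/31

19/31


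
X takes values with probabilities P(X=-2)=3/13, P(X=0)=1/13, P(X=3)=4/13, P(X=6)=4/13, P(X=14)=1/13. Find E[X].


E[X] = sum(x * P(x))
= -2*3/13 + 0*1/13 + 3*4/13 + 6*4/13 + 14*1/13
= 44/13

44/13


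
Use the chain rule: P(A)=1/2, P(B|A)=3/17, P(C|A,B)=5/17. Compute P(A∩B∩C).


P(A∩B∩C) = P(A) * P(B|A) * P(C|A∩B)
= 1/2 * 3/17 * 5/17
= 3/34 * 5/17 = 15/578

15/578


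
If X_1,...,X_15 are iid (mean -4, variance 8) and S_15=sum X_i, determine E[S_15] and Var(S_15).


E[S_n] = n*mu = 15*-4 = -60
Var(S_n) = n*sigma^2 = 15*8 = 120

E[S_15]=-60, Var(S_15)=120


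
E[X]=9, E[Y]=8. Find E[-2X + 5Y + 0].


E[-2X + 5Y + 0] = -2*E[X] + 5*E[Y] + 0
= (-2)*(9) + (5)*(8) + (0)
= -18 + 40 + 0 = 22

22


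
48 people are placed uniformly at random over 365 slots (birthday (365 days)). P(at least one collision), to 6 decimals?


P(all different) = prod((365-i)/365 for i=0..47) = 0.039402
P(at least one match) = 1 - 0.039402 = 0.960598

0.960598


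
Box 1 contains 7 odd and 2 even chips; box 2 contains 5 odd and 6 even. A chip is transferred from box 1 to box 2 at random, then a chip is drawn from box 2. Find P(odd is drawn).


P(transfer odd) = 7/9; P(transfer even) = 2/9
If odd transferred: Urn II has 6 odd of 12, so P(odd|odd moved) = 1/2
If even transferred: Urn II has 5 odd of 12, so P(odd|even moved) = 5/12
By total probability: P(odd) = 7/9*1/2 + 2/9*5/12 = 13/27

13/27


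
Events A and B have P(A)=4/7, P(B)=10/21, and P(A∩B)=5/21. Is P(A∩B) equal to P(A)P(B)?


P(A)*P(B) = 4/7*10/21 = 40/147
P(A∩B) = 5/21 != 40/147, so not independent

No, A and B are not independent


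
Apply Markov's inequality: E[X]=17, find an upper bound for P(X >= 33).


Markov: P(X >= a) <= E[X]/a
P(X >= 33) <= 17/33

17/33


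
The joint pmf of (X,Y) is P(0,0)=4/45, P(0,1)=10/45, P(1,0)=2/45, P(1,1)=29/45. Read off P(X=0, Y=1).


Read from table: P(X=0, Y=1) = 10/45 = 2/9

2/9


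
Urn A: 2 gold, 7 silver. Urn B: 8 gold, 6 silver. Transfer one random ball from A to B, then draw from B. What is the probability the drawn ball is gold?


P(transfer gold) = 2/9; P(transfer silver) = 7/9
If gold transferred: Urn II has 9 gold of 15, so P(gold|gold moved) = 3/5
If silver transferred: Urn II has 8 gold of 15, so P(gold|silver moved) = 8/15
By total probability: P(gold) = 2/9*3/5 + 7/9*8/15 = 74/135

74/135


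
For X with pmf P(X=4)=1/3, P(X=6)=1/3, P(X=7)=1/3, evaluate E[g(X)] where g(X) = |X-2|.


E[|X-2|] = sum(g(x)*P(x))
= 2*1/3 + 4*1/3 + 5*1/3
= 11/3

11/3


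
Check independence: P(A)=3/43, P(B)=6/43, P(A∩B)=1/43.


P(A)*P(B) = 3/43*6/43 = 18/1849
P(A∩B) = 1/43 != 18/1849, so not independent

No, A and B are not independent


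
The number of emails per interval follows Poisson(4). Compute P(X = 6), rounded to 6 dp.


P(X=6) = e^(-4) * 4^6 / 6!
≈ 0.01831563889 * 4096 / 720
≈ 0.104196

0.104196


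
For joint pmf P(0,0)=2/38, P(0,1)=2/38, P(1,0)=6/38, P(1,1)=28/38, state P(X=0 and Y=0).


Read from table: P(X=0, Y=0) = 2/38 = 1/19

1/19


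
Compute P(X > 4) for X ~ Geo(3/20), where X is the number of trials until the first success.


P(X > 4) = P(first 4 trials all fail) = (1-p)^4 = (17/20)^4 = 83521/160000

83521/160000


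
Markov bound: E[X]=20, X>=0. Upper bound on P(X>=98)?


Markov: P(X >= a) <= E[X]/a
P(X >= 98) <= 20/98 = 10/49

10/49


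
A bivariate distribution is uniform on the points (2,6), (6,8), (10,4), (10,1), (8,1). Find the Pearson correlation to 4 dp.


Cov(X,Y) = -5.2000, Var(X) = 8.9600, Var(Y) = 7.6000
rho = Cov/(sqrt(VarX)*sqrt(VarY)) = -0.6301

-0.6301


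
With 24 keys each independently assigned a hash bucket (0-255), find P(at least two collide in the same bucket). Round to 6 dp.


P(all different) = prod((256-i)/256 for i=0..23) = 0.328665
P(at least one match) = 1 - 0.328665 = 0.671335

0.671335


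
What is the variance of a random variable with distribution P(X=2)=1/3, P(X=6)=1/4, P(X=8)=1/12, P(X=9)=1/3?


E[X] = 35/6, E[X^2] = 128/3
Var(X) = E[X^2] - (E[X])^2 = 128/3 - (35/6)^2 = 311/36

311/36


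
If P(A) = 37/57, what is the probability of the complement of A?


P(A') = 1 - P(A) = 1 - 37/57 = 20/57

20/57


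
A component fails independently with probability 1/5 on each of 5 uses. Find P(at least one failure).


P(at least one) = 1 - P(none)
P(none) = (1 - 1/5)^5 = (4/5)^5 = 1024/3125
P(at least one) = 1 - 1024/3125 = 2101/3125

2101/3125


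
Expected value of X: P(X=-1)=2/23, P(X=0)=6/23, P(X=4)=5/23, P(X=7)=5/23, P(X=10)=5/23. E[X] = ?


E[X] = sum(x * P(x))
= -1*2/23 + 0*6/23 + 4*5/23 + 7*5/23 + 10*5/23
= 103/23

103/23


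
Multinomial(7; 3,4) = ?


7! = 5040
Denominator: 3!=6 * 4!=24
Coefficient = 5040 / 144 = 35

35


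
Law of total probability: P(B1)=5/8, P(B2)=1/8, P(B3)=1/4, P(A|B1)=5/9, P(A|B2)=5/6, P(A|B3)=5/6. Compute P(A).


P(A) = P(A|B1)P(B1) + P(A|B2)P(B2) + P(A|B3)P(B3)
= 5/9*5/8 + 5/6*1/8 + 5/6*1/4
= 25/72 + 5/48 + 5/24 = 95/144

95/144


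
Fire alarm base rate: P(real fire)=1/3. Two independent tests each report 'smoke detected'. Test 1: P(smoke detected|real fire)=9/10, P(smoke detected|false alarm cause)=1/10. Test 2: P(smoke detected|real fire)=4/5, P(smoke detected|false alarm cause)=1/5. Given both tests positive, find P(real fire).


After test 1: P(+) = 9/10*1/3 + 1/10*2/3 = 11/30
P(B|+) = (3/10)/(11/30) = 9/11
After test 2 (use post1 as new prior): P(+) = 4/5*9/11 + 1/5*2/11 = 38/55
P(B|+,+) = (36/55)/(38/55) = 18/19

18/19


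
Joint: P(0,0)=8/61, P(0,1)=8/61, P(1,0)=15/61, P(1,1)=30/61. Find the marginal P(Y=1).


P(Y=1) = P(0,1)+P(1,1) = 8/61 + 30/61 = 38/61

38/61


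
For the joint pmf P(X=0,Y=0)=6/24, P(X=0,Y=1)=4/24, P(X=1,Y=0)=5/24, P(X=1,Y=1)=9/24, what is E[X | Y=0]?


P(Y=0) = 11/24
E[X|Y=0] = (0*6 + 1*5)/11 = 5/11

5/11


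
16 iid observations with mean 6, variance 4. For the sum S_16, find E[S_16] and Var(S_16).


E[S_n] = n*mu = 16*6 = 96
Var(S_n) = n*sigma^2 = 16*4 = 64

E[S_16]=96, Var(S_16)=64


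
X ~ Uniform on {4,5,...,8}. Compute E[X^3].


E[X^3] = (1/5) * sum(x^3 for x=4..8)
= 1260/5 = 252

252


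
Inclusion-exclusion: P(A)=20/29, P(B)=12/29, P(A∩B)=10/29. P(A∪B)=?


P(A∪B) = P(A) + P(B) - P(A∩B)
= 20/29 + 12/29 - 10/29 = 22/29

22/29


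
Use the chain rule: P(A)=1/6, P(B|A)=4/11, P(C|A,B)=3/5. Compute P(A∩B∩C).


P(A∩B∩C) = P(A) * P(B|A) * P(C|A∩B)
= 1/6 * 4/11 * 3/5
= 2/33 * 3/5 = 2/55

2/55


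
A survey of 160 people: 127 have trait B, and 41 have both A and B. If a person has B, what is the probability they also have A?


P(A|B) = P(A∩B)/P(B) = (41/160)/(127/160) = 41/127

41/127


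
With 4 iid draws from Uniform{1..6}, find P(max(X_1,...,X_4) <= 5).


P(max <= 5) = P(all X_i <= 5) = (P(X_1 <= 5))^4
= (5/6)^4 = 625/1296

625/1296


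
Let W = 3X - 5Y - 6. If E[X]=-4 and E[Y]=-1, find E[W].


E[3X - 5Y - 6] = 3*E[X] - 5*E[Y] - 6
= (3)*(-4) + (-5)*(-1) + (-6)
= -12 + 5 - 6 = -13

-13


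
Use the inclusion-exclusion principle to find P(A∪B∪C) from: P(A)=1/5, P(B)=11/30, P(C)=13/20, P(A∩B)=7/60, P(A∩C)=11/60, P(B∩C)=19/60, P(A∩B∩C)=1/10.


P(A∪B∪C) = P(A)+P(B)+P(C) - P(AB)-P(AC)-P(BC) + P(ABC)
= 1/5+11/30+13/20 - 7/60-11/60-19/60 + 1/10
= 7/10

7/10


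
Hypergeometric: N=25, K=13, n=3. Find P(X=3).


P(X=3) = C(13,3)*C(12,0) / C(25,3)
= 286*1 / 2300
= 286/2300 = 143/1150

143/1150


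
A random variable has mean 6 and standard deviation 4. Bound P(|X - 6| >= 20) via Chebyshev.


k = 20/4 = 5
Chebyshev: P(|X-mu| >= k*sigma) <= 1/k^2 = 1/5^2 = 1/25

1/25


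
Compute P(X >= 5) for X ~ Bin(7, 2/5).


P(X>=5) = P(X=5) + P(X=6) + P(X=7)
= 6048/78125 + 1344/78125 + 128/78125
= 1504/15625

1504/15625


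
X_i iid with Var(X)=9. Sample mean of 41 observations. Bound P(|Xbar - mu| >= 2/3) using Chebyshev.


Var(Xbar) = Var(X)/n = 9/41
Chebyshev: P(|Xbar-mu| >= 2/3) <= Var(Xbar)/(2/3)^2 = (9/41)/(4/9) = 81/164

81/164


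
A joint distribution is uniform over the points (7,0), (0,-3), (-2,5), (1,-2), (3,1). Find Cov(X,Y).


E[X]=9/5, E[Y]=1/5, E[XY]=-9/5
Cov(X,Y) = E[XY] - E[X]E[Y] = -9/5 - 9/5*1/5 = -54/25

-54/25


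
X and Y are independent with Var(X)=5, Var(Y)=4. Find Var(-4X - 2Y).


Independence => Cov(X,Y)=0
Var(-4X - 2Y) = (-4)^2*Var(X) + (-2)^2*Var(Y)
= 16*5 + 4*4 = 96

96


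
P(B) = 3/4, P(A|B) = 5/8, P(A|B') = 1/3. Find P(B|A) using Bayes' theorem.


P(A) = P(A|B)P(B) + P(A|B')P(B') = 5/8*3/4 + 1/3*1/4 = 53/96
P(B|A) = P(A|B)P(B)/P(A) = (15/32)/(53/96) = 45/53

45/53


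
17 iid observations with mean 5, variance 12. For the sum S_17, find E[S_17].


E[S_n] = n*E[X_1] = 17*5 = 85

85


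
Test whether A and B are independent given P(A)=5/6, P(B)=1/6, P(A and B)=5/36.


P(A)*P(B) = 5/6*1/6 = 5/36
P(A∩B) = 5/36, which equals P(A)P(B), so independent

Yes, A and B are independent


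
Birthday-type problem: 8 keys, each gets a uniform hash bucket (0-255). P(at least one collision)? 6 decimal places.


P(all different) = prod((256-i)/256 for i=0..7) = 0.895423
P(at least one match) = 1 - 0.895423 = 0.104577

0.104577


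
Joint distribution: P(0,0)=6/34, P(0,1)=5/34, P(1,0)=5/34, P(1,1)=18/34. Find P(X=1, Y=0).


Read from table: P(X=1, Y=0) = 5/34

5/34


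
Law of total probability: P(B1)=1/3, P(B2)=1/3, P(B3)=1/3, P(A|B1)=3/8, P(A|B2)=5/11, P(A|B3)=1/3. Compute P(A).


P(A) = P(A|B1)P(B1) + P(A|B2)P(B2) + P(A|B3)P(B3)
= 3/8*1/3 + 5/11*1/3 + 1/3*1/3
= 1/8 + 5/33 + 1/9 = 307/792

307/792


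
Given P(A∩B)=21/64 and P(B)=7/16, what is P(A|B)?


P(A|B) = P(A∩B)/P(B) = (21/64)/(28/64) = 21/28 = 3/4

3/4


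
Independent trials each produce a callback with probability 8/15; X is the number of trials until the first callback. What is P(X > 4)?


P(X > 4) = P(first 4 trials all fail) = (1-p)^4 = (7/15)^4 = 2401/50625

2401/50625


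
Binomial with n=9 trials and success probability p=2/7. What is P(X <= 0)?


P(X<=0) = P(X=0)
= 1953125/40353607
= 1953125/40353607

1953125/40353607


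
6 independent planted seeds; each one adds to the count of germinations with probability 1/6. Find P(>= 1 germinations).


P(at least one) = 1 - P(none)
P(none) = (1 - 1/6)^6 = (5/6)^6 = 15625/46656
P(at least one) = 1 - 15625/46656 = 31031/46656

31031/46656


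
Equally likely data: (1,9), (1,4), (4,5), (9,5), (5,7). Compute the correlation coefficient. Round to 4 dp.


Cov(X,Y) = -1.4000, Var(X) = 8.8000, Var(Y) = 3.2000
rho = Cov/(sqrt(VarX)*sqrt(VarY)) = -0.2638

-0.2638


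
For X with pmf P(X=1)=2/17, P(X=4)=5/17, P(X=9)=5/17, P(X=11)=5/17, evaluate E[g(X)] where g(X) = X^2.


E[X^2] = sum(g(x)*P(x))
= 1*2/17 + 16*5/17 + 81*5/17 + 121*5/17
= 1092/17

1092/17


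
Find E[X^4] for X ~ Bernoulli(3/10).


For Bernoulli: X in {0,1}
E[X^4] = 0^4*(1-3/10) + 1^4*3/10 = 3/10

3/10


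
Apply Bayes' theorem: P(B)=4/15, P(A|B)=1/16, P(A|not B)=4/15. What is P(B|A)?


P(A) = P(A|B)P(B) + P(A|B')P(B') = 1/16*4/15 + 4/15*11/15 = 191/900
P(B|A) = P(A|B)P(B)/P(A) = (1/60)/(191/900) = 15/191

15/191


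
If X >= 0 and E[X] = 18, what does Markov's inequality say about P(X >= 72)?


Markov: P(X >= a) <= E[X]/a
P(X >= 72) <= 18/72 = 1/4

1/4


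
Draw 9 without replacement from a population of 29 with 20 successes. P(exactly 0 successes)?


P(X=0) = C(20,0)*C(9,9) / C(29,9)
= 1*1 / 10015005
= 1/10015005

1/10015005


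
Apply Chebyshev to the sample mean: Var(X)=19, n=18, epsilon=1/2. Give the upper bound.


Var(Xbar) = Var(X)/n = 19/18
Chebyshev: P(|Xbar-mu| >= 1/2) <= Var(Xbar)/(1/2)^2 = (19/18)/(1/4) = 38/9
Bound exceeds 1, so trivial bound: 1

1


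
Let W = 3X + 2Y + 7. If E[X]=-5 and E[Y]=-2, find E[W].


E[3X + 2Y + 7] = 3*E[X] + 2*E[Y] + 7
= (3)*(-5) + (2)*(-2) + (7)
= -15 - 4 + 7 = -12

-12


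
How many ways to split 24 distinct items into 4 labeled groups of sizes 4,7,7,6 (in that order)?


24! = 620448401733239439360000
Denominator: 4!=24 * 7!=5040 * 7!=5040 * 6!=720
Coefficient = 620448401733239439360000 / 438939648000 = 1413516424320

1413516424320


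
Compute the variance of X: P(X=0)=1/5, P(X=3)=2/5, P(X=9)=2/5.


E[X] = 24/5, E[X^2] = 36
Var(X) = E[X^2] - (E[X])^2 = 36 - (24/5)^2 = 324/25

324/25


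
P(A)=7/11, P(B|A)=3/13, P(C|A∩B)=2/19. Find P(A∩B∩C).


P(A∩B∩C) = P(A) * P(B|A) * P(C|A∩B)
= 7/11 * 3/13 * 2/19
= 21/143 * 2/19 = 42/2717

42/2717


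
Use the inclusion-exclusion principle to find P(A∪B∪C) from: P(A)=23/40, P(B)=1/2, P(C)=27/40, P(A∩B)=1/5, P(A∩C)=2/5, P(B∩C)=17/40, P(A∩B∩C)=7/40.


P(A∪B∪C) = P(A)+P(B)+P(C) - P(AB)-P(AC)-P(BC) + P(ABC)
= 23/40+1/2+27/40 - 1/5-2/5-17/40 + 7/40
= 9/10

9/10


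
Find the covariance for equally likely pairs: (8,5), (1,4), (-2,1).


E[X]=7/3, E[Y]=10/3, E[XY]=14
Cov(X,Y) = E[XY] - E[X]E[Y] = 14 - 7/3*10/3 = 56/9

56/9


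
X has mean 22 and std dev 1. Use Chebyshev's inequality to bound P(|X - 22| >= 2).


k = 2/1 = 2
Chebyshev: P(|X-mu| >= k*sigma) <= 1/k^2 = 1/2^2 = 1/4

1/4


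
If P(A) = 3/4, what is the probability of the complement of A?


P(A') = 1 - P(A) = 1 - 3/4 = 1/4

1/4


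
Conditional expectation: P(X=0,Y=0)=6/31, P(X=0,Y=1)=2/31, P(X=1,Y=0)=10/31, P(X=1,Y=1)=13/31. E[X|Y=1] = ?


P(Y=1) = 15/31
E[X|Y=1] = (0*2 + 1*13)/15 = 13/15

13/15


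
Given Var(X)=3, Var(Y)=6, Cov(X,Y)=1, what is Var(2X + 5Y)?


Var(2X + 5Y) = 2^2*Var(X) + 5^2*Var(Y) + 2*2*5*Cov(X,Y)
= 4*3 + 25*6 + 20*1
= 12 + 150 + 20 = 182

182


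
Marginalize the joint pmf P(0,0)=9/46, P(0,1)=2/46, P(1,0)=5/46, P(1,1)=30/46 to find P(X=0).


P(X=0) = P(0,0)+P(0,1) = 9/46 + 2/46 = 11/46

11/46


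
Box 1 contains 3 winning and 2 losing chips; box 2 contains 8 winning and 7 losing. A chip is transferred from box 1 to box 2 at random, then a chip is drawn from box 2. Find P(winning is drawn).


P(transfer winning) = 3/5; P(transfer losing) = 2/5
If winning transferred: Urn II has 9 winning of 16, so P(winning|winning moved) = 9/16
If losing transferred: Urn II has 8 winning of 16, so P(winning|losing moved) = 1/2
By total probability: P(winning) = 3/5*9/16 + 2/5*1/2 = 43/80

43/80


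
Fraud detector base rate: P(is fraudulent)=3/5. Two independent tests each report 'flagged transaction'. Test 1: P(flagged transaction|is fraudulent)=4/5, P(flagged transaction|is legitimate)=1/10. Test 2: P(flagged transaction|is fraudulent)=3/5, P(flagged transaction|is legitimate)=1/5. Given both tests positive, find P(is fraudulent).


After test 1: P(+) = 4/5*3/5 + 1/10*2/5 = 13/25
P(B|+) = (12/25)/(13/25) = 12/13
After test 2 (use post1 as new prior): P(+) = 3/5*12/13 + 1/5*1/13 = 37/65
P(B|+,+) = (36/65)/(37/65) = 36/37

36/37


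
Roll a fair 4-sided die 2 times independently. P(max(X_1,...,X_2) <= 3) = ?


P(max <= 3) = P(all X_i <= 3) = (P(X_1 <= 3))^2
= (3/4)^2 = 9/16

9/16


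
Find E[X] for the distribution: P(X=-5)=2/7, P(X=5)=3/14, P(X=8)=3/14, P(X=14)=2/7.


E[X] = sum(x * P(x))
= -5*2/7 + 5*3/14 + 8*3/14 + 14*2/7
= 75/14

75/14


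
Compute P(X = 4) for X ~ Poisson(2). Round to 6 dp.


P(X=4) = e^(-2) * 2^4 / 4!
≈ 0.1353352832 * 16 / 24
≈ 0.090224

0.090224


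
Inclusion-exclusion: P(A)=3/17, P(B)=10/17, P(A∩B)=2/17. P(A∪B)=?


P(A∪B) = P(A) + P(B) - P(A∩B)
= 3/17 + 10/17 - 2/17 = 11/17

11/17


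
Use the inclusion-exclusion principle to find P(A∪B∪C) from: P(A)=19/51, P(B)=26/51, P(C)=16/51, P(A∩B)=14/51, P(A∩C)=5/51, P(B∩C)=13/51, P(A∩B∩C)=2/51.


P(A∪B∪C) = P(A)+P(B)+P(C) - P(AB)-P(AC)-P(BC) + P(ABC)
= 19/51+26/51+16/51 - 14/51-5/51-13/51 + 2/51
= 31/51

31/51


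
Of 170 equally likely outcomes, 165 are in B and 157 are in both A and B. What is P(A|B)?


P(A|B) = P(A∩B)/P(B) = (157/170)/(165/170) = 157/165

157/165


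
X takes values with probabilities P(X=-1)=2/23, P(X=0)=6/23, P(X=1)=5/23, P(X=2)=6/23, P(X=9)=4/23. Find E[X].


E[X] = sum(x * P(x))
= -1*2/23 + 0*6/23 + 1*5/23 + 2*6/23 + 9*4/23
= 51/23

51/23


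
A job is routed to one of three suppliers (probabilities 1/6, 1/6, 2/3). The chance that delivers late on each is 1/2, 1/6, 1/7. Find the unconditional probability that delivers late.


P(A) = P(A|B1)P(B1) + P(A|B2)P(B2) + P(A|B3)P(B3)
= 1/2*1/6 + 1/6*1/6 + 1/7*2/3
= 1/12 + 1/36 + 2/21 = 13/63

13/63


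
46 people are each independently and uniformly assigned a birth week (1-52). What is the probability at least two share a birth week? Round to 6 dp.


P(all different) = prod((52-i)/52 for i=0..45) = 0.000000
P(at least one match) = 1 - 0.000000 = 1.000000

1.000000


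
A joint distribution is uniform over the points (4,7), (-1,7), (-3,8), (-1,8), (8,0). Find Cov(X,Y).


E[X]=7/5, E[Y]=6, E[XY]=-11/5
Cov(X,Y) = E[XY] - E[X]E[Y] = -11/5 - 7/5*6 = -53/5

-53/5


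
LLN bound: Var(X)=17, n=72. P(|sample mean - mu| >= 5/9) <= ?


Var(Xbar) = Var(X)/n = 17/72
Chebyshev: P(|Xbar-mu| >= 5/9) <= Var(Xbar)/(5/9)^2 = (17/72)/(25/81) = 153/200

153/200


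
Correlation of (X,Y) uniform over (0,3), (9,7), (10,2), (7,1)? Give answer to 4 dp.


Cov(X,Y) = 1.3750, Var(X) = 15.2500, Var(Y) = 5.1875
rho = Cov/(sqrt(VarX)*sqrt(VarY)) = 0.1546

0.1546


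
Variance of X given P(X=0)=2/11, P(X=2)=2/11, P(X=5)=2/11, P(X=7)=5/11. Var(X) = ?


E[X] = 49/11, E[X^2] = 303/11
Var(X) = E[X^2] - (E[X])^2 = 303/11 - (49/11)^2 = 932/121

932/121


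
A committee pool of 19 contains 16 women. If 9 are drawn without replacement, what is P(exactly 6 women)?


P(X=6) = C(16,6)*C(3,3) / C(19,9)
= 8008*1 / 92378
= 8008/92378 = 28/323

28/323


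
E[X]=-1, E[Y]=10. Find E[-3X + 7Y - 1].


E[-3X + 7Y - 1] = -3*E[X] + 7*E[Y] - 1
= (-3)*(-1) + (7)*(10) + (-1)
= 3 + 70 - 1 = 72

72


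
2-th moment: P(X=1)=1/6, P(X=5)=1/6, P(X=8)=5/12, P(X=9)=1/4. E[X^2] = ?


E[X^2] = sum(x^2 * P(x))
= 1*1/6 + 25*1/6 + 64*5/12 + 81*1/4
= 205/4

205/4


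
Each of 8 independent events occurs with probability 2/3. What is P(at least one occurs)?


P(at least one) = 1 - P(none)
P(none) = (1 - 2/3)^8 = (1/3)^8 = 1/6561
P(at least one) = 1 - 1/6561 = 6560/6561

6560/6561


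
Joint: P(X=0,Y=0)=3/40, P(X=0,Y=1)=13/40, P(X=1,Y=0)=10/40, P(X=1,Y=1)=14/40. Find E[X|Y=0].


P(Y=0) = 13/40
E[X|Y=0] = (0*3 + 1*10)/13 = 10/13

10/13


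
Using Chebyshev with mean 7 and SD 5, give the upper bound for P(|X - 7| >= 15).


k = 15/5 = 3
Chebyshev: P(|X-mu| >= k*sigma) <= 1/k^2 = 1/3^2 = 1/9

1/9


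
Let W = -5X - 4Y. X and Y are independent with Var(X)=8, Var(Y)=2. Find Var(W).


Independence => Cov(X,Y)=0
Var(-5X - 4Y) = (-5)^2*Var(X) + (-4)^2*Var(Y)
= 25*8 + 16*2 = 232

232


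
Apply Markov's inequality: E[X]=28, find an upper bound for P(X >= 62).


Markov: P(X >= a) <= E[X]/a
P(X >= 62) <= 28/62 = 14/31

14/31


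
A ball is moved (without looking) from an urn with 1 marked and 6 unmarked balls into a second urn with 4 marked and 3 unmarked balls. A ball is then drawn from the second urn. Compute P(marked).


P(transfer marked) = 1/7; P(transfer unmarked) = 6/7
If marked transferred: Urn II has 5 marked of 8, so P(marked|marked moved) = 5/8
If unmarked transferred: Urn II has 4 marked of 8, so P(marked|unmarked moved) = 1/2
By total probability: P(marked) = 1/7*5/8 + 6/7*1/2 = 29/56

29/56


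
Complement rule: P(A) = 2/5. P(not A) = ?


P(A') = 1 - P(A) = 1 - 2/5 = 3/5

3/5


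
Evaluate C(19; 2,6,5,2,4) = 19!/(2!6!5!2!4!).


19! = 121645100408832000
Denominator: 2!=2 * 6!=720 * 5!=120 * 2!=2 * 4!=24
Coefficient = 121645100408832000 / 8294400 = 14665931280

14665931280


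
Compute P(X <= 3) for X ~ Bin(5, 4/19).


P(X<=3) = P(X=0) + P(X=1) + P(X=2) + P(X=3)
= 759375/2476099 + 1012500/2476099 + 540000/2476099 + 144000/2476099
= 2455875/2476099

2455875/2476099


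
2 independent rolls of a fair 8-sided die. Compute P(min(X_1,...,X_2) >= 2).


P(min >= 2) = P(all X_i >= 2) = (P(X_1 >= 2))^2
= (7/8)^2 = 49/64

49/64


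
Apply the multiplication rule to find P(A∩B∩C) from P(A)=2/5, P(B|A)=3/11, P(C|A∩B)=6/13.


P(A∩B∩C) = P(A) * P(B|A) * P(C|A∩B)
= 2/5 * 3/11 * 6/13
= 6/55 * 6/13 = 36/715

36/715


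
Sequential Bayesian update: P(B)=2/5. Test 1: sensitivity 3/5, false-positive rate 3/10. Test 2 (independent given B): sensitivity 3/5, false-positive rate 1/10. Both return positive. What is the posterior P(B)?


After test 1: P(+) = 3/5*2/5 + 3/10*3/5 = 21/50
P(B|+) = (6/25)/(21/50) = 4/7
After test 2 (use post1 as new prior): P(+) = 3/5*4/7 + 1/10*3/7 = 27/70
P(B|+,+) = (12/35)/(27/70) = 8/9

8/9


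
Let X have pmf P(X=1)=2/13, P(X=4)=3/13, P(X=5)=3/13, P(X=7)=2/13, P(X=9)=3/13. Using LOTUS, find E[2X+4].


E[2X+4] = sum(g(x)*P(x))
= 6*2/13 + 12*3/13 + 14*3/13 + 18*2/13 + 22*3/13
= 192/13

192/13


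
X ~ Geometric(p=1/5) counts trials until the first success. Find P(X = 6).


P(X=6) = (1-p)^5 * p = (4/5)^5 * 1/5
= 1024/3125 * 1/5 = 1024/15625

1024/15625
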